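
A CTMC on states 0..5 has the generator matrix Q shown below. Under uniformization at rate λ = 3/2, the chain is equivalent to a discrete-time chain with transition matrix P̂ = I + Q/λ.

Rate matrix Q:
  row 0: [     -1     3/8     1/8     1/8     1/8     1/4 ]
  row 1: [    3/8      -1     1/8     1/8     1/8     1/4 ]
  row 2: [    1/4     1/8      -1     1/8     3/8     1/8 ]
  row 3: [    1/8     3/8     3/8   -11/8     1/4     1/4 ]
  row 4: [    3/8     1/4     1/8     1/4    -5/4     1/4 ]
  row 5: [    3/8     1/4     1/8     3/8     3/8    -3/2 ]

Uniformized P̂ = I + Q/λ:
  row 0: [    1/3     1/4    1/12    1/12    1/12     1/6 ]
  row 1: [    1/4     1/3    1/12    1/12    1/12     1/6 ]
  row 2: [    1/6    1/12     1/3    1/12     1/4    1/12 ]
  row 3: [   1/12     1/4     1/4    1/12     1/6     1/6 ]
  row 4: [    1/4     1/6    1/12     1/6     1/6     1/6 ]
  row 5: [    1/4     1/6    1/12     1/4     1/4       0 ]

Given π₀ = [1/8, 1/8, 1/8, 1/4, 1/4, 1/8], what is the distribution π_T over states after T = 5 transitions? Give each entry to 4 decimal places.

π = [0.2387, 0.2218, 0.1375, 0.1181, 0.1509, 0.1330]

t=0: π = [0.1250, 0.1250, 0.1250, 0.2500, 0.2500, 0.1250]
t=1: π = [0.2083, 0.2083, 0.1563, 0.1250, 0.1667, 0.1354]
t=2: π = [0.2335, 0.2161, 0.1432, 0.1198, 0.1563, 0.1311]
t=3: π = [0.2376, 0.2202, 0.1391, 0.1182, 0.1521, 0.1329]
t=4: π = [0.2385, 0.2214, 0.1378, 0.1182, 0.1512, 0.1329]
t=5: π = [0.2387, 0.2218, 0.1375, 0.1181, 0.1509, 0.1330]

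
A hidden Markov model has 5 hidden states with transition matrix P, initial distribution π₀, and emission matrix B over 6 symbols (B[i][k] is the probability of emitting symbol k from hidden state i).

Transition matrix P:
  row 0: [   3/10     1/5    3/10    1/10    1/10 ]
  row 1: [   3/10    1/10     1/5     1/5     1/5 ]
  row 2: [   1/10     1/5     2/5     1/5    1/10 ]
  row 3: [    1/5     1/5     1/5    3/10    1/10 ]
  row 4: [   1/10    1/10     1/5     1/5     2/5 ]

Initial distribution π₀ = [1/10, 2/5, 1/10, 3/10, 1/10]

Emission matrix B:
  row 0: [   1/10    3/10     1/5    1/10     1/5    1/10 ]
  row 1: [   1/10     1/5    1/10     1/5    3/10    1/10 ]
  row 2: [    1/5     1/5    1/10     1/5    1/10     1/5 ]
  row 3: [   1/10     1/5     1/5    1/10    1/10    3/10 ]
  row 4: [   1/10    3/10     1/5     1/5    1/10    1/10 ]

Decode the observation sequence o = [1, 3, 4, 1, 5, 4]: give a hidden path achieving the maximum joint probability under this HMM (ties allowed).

path = [1, 2, 1, 0, 2, 1]

t=0: δ = [3.000e-02, 8.000e-02, 2.000e-02, 6.000e-02, 3.000e-02]  (obs o_0=1)
t=1: δ = [2.400e-03, 2.400e-03, 3.200e-03, 1.800e-03, 3.200e-03]  ψ = [1, 3, 1, 3, 1]  (obs o_1=3)
t=2: δ = [1.440e-04, 1.920e-04, 1.280e-04, 6.400e-05, 1.280e-04]  ψ = [0, 2, 2, 2, 4]  (obs o_2=4)
t=3: δ = [1.728e-05, 5.760e-06, 1.024e-05, 7.680e-06, 1.536e-05]  ψ = [1, 0, 2, 1, 4]  (obs o_3=1)
t=4: δ = [5.184e-07, 3.456e-07, 1.037e-06, 9.216e-07, 6.144e-07]  ψ = [0, 0, 0, 4, 4]  (obs o_4=5)
t=5: δ = [3.686e-08, 6.221e-08, 4.147e-08, 2.765e-08, 2.458e-08]  ψ = [3, 2, 2, 3, 4]  (obs o_5=4)
backtrack: best end state = 1; path = [1, 2, 1, 0, 2, 1]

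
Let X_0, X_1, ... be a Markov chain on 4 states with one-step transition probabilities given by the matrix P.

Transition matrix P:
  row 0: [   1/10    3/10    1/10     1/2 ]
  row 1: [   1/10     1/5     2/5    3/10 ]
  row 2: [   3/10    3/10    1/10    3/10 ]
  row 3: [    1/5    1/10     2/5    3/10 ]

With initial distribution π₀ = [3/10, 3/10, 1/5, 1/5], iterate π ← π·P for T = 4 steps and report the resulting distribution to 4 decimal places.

π = [0.1859, 0.2113, 0.2651, 0.3377]

t=0: π = [0.3000, 0.3000, 0.2000, 0.2000]
t=1: π = [0.1600, 0.2300, 0.2500, 0.3600]
t=2: π = [0.1860, 0.2050, 0.2770, 0.3320]
t=3: π = [0.1886, 0.2131, 0.2611, 0.3372]
t=4: π = [0.1859, 0.2113, 0.2651, 0.3377]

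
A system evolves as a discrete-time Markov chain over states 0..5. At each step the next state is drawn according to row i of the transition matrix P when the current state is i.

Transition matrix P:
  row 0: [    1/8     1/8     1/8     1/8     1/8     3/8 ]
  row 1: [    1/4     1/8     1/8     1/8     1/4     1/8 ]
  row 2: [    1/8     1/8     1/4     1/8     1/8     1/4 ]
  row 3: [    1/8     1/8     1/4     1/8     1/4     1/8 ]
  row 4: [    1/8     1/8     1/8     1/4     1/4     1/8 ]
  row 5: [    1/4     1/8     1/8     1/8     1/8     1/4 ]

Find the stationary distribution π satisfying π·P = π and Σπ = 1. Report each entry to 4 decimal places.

Balance equations π_j = Σ_i π_i·P[i][j]:
  π_0 = 1/8·π_0 + 1/4·π_1 + 1/8·π_2 + 1/8·π_3 + 1/8·π_4 + 1/4·π_5
  π_1 = 1/8·π_0 + 1/8·π_1 + 1/8·π_2 + 1/8·π_3 + 1/8·π_4 + 1/8·π_5
  π_2 = 1/8·π_0 + 1/8·π_1 + 1/4·π_2 + 1/4·π_3 + 1/8·π_4 + 1/8·π_5
  π_3 = 1/8·π_0 + 1/8·π_1 + 1/8·π_2 + 1/8·π_3 + 1/4·π_4 + 1/8·π_5
  π_4 = 1/8·π_0 + 1/4·π_1 + 1/8·π_2 + 1/4·π_3 + 1/4·π_4 + 1/8·π_5
  normalize: π_0 + π_1 + π_2 + π_3 + π_4 + π_5 = 1
Solving the linear system gives exactly π = [116/693, 1/8, 101/616, 13/88, 2/11, 1187/5544].

π = [0.1674, 0.1250, 0.1640, 0.1477, 0.1818, 0.2141]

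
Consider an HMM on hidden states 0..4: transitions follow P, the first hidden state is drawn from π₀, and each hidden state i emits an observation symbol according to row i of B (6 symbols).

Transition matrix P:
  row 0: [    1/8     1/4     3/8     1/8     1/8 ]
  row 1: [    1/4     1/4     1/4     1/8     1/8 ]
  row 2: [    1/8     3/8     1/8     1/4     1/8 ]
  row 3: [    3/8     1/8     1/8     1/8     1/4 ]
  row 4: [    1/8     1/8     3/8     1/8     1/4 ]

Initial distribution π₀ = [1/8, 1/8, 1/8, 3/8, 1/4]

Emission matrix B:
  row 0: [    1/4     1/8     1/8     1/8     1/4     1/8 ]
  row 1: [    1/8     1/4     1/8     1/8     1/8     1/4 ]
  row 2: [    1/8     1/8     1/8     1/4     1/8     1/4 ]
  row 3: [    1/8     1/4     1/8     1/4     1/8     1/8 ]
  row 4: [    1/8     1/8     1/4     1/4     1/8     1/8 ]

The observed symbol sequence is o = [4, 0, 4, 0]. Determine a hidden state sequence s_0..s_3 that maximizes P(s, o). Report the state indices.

t=0: δ = [3.125e-02, 1.562e-02, 1.562e-02, 4.688e-02, 3.125e-02]  (obs o_0=4)
t=1: δ = [4.395e-03, 9.766e-04, 1.465e-03, 7.324e-04, 1.465e-03]  ψ = [3, 0, 0, 3, 3]  (obs o_1=0)
t=2: δ = [1.373e-04, 1.373e-04, 2.060e-04, 6.866e-05, 6.866e-05]  ψ = [0, 0, 0, 0, 0]  (obs o_2=4)
t=3: δ = [8.583e-06, 9.656e-06, 6.437e-06, 6.437e-06, 3.219e-06]  ψ = [1, 2, 0, 2, 2]  (obs o_3=0)
backtrack: best end state = 1; path = [3, 0, 2, 1]

path = [3, 0, 2, 1]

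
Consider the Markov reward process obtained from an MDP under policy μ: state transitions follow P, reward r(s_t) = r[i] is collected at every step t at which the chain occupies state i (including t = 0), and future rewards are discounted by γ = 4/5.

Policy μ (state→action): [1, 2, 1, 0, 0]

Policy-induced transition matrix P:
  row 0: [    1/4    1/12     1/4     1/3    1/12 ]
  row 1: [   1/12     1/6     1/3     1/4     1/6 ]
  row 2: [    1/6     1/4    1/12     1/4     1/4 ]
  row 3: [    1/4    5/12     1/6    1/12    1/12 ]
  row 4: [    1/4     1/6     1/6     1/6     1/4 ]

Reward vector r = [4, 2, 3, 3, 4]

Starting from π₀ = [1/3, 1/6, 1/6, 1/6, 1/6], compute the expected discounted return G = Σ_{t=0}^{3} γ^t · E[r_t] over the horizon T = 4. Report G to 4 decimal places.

t=0: π = [0.3333, 0.1667, 0.1667, 0.1667, 0.1667], E[r] = 3.3333, γ^t·E[r] = 3.333333, running G = 3.333333
t=1: π = [0.2083, 0.1944, 0.2083, 0.2361, 0.1528], E[r] = 3.1667, γ^t·E[r] = 2.533333, running G = 5.866667
t=2: π = [0.2002, 0.2257, 0.1991, 0.2153, 0.1597], E[r] = 3.1343, γ^t·E[r] = 2.005926, running G = 7.872593
t=3: π = [0.1958, 0.2204, 0.2044, 0.2175, 0.1619], E[r] = 3.1373, γ^t·E[r] = 1.606321, running G = 9.478914

G = 9.4789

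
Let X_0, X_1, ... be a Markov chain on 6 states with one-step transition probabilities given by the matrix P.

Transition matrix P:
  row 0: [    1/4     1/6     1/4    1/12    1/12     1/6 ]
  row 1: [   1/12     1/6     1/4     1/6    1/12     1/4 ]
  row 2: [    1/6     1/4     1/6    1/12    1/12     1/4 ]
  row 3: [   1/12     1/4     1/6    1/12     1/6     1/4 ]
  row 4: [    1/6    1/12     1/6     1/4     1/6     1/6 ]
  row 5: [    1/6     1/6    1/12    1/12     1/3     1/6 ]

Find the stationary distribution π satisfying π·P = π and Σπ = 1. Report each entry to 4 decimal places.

Balance equations π_j = Σ_i π_i·P[i][j]:
  π_0 = 1/4·π_0 + 1/12·π_1 + 1/6·π_2 + 1/12·π_3 + 1/6·π_4 + 1/6·π_5
  π_1 = 1/6·π_0 + 1/6·π_1 + 1/4·π_2 + 1/4·π_3 + 1/12·π_4 + 1/6·π_5
  π_2 = 1/4·π_0 + 1/4·π_1 + 1/6·π_2 + 1/6·π_3 + 1/6·π_4 + 1/12·π_5
  π_3 = 1/12·π_0 + 1/6·π_1 + 1/12·π_2 + 1/12·π_3 + 1/4·π_4 + 1/12·π_5
  π_4 = 1/12·π_0 + 1/12·π_1 + 1/12·π_2 + 1/6·π_3 + 1/6·π_4 + 1/3·π_5
  normalize: π_0 + π_1 + π_2 + π_3 + π_4 + π_5 = 1
Solving the linear system gives exactly π = [37847/245362, 21911/122681, 43473/245362, 30585/245362, 19459/122681, 50717/245362].

π = [0.1542, 0.1786, 0.1772, 0.1247, 0.1586, 0.2067]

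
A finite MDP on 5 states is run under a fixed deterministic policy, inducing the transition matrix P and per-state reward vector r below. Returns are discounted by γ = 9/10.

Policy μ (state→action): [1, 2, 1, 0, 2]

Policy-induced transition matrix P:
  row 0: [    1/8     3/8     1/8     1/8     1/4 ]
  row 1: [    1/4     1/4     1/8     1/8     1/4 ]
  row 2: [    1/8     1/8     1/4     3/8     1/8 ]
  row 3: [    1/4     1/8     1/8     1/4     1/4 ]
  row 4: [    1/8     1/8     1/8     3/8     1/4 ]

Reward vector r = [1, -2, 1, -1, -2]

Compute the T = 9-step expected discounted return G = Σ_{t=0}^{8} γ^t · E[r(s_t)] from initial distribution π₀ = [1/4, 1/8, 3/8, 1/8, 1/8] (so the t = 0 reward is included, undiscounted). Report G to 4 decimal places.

G = -3.9518

t=0: π = [0.2500, 0.1250, 0.3750, 0.1250, 0.1250], E[r] = 0.0000, γ^t·E[r] = 0.000000, running G = 0.000000
t=1: π = [0.1563, 0.2031, 0.1719, 0.2656, 0.2031], E[r] = -0.7500, γ^t·E[r] = -0.675000, running G = -0.675000
t=2: π = [0.1836, 0.1895, 0.1465, 0.2520, 0.2285], E[r] = -0.7578, γ^t·E[r] = -0.613828, running G = -1.288828
t=3: π = [0.1802, 0.1946, 0.1433, 0.2502, 0.2317], E[r] = -0.7793, γ^t·E[r] = -0.568107, running G = -1.856936
t=4: π = [0.1806, 0.1944, 0.1429, 0.2500, 0.2321], E[r] = -0.7794, γ^t·E[r] = -0.511377, running G = -2.368312
t=5: π = [0.1805, 0.1944, 0.1429, 0.2500, 0.2321], E[r] = -0.7798, γ^t·E[r] = -0.460437, running G = -2.828750
t=6: π = [0.1806, 0.1944, 0.1429, 0.2500, 0.2321], E[r] = -0.7798, γ^t·E[r] = -0.414395, running G = -3.243144
t=7: π = [0.1806, 0.1944, 0.1429, 0.2500, 0.2321], E[r] = -0.7798, γ^t·E[r] = -0.372958, running G = -3.616102
t=8: π = [0.1806, 0.1944, 0.1429, 0.2500, 0.2321], E[r] = -0.7798, γ^t·E[r] = -0.335662, running G = -3.951764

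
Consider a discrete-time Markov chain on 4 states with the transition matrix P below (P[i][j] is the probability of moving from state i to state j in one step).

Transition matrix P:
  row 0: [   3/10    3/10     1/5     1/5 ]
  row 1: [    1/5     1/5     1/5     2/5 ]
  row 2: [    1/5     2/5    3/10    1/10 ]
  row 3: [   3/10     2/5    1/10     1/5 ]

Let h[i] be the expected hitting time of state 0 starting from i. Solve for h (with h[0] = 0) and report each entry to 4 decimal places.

h = [0.0000, 4.3750, 4.5000, 4.0000]

First-step conditioning: h[0] = 0; for i ≠ 0, h[i] = 1 + Σ_k P[i][k]·h[k].
  h[1] = 1 + 1/5·h[1] + 1/5·h[2] + 2/5·h[3]
  h[2] = 1 + 2/5·h[1] + 3/10·h[2] + 1/10·h[3]
  h[3] = 1 + 2/5·h[1] + 1/10·h[2] + 1/5·h[3]
Solving the 3×3 linear system over states ≠ 0 gives exactly h = [0, 35/8, 9/2, 4] (h[0] = 0 is the target).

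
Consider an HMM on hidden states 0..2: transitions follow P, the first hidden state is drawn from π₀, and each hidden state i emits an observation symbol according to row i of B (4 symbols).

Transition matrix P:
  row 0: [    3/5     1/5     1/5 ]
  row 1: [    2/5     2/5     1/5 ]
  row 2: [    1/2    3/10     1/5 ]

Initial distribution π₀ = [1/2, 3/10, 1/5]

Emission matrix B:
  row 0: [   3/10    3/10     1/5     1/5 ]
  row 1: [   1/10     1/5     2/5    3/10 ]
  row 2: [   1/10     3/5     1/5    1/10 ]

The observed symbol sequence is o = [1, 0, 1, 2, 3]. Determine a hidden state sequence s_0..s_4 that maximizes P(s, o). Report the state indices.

path = [0, 0, 0, 0, 0]

t=0: δ = [1.500e-01, 6.000e-02, 1.200e-01]  (obs o_0=1)
t=1: δ = [2.700e-02, 3.600e-03, 3.000e-03]  ψ = [0, 2, 0]  (obs o_1=0)
t=2: δ = [4.860e-03, 1.080e-03, 3.240e-03]  ψ = [0, 0, 0]  (obs o_2=1)
t=3: δ = [5.832e-04, 3.888e-04, 1.944e-04]  ψ = [0, 0, 0]  (obs o_3=2)
t=4: δ = [6.998e-05, 4.666e-05, 1.166e-05]  ψ = [0, 1, 0]  (obs o_4=3)
backtrack: best end state = 0; path = [0, 0, 0, 0, 0]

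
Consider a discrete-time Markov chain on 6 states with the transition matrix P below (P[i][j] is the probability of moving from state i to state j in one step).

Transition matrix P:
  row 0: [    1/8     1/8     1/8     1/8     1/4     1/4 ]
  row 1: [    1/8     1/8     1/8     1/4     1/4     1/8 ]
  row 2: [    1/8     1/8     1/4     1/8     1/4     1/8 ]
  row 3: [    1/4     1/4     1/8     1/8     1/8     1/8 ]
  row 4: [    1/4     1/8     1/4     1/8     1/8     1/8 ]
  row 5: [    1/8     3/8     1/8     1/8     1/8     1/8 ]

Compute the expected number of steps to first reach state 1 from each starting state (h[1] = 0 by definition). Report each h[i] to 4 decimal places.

First-step conditioning: h[1] = 0; for i ≠ 1, h[i] = 1 + Σ_k P[i][k]·h[k].
  h[0] = 1 + 1/8·h[0] + 1/8·h[2] + 1/8·h[3] + 1/4·h[4] + 1/4·h[5]
  h[2] = 1 + 1/8·h[0] + 1/4·h[2] + 1/8·h[3] + 1/4·h[4] + 1/8·h[5]
  h[3] = 1 + 1/4·h[0] + 1/8·h[2] + 1/8·h[3] + 1/8·h[4] + 1/8·h[5]
  h[4] = 1 + 1/4·h[0] + 1/4·h[2] + 1/8·h[3] + 1/8·h[4] + 1/8·h[5]
  h[5] = 1 + 1/8·h[0] + 1/8·h[2] + 1/8·h[3] + 1/8·h[4] + 1/8·h[5]
Solving the 5×5 linear system over states ≠ 1 gives exactly h = [35776/6537, 0, 36928/6537, 10728/2179, 36800/6537, 27712/6537] (h[1] = 0 is the target).

h = [5.4728, 0.0000, 5.6491, 4.9234, 5.6295, 4.2393]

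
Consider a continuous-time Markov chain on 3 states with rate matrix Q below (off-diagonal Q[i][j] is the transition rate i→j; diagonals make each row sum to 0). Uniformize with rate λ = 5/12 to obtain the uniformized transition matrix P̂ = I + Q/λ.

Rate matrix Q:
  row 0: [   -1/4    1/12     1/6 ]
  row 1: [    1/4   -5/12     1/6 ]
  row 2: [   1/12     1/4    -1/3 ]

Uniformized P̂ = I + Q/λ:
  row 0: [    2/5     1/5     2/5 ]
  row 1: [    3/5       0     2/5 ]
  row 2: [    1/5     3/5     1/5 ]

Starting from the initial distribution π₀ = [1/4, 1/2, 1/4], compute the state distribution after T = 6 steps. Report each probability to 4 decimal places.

t=0: π = [0.2500, 0.5000, 0.2500]
t=1: π = [0.4500, 0.2000, 0.3500]
t=2: π = [0.3700, 0.3000, 0.3300]
t=3: π = [0.3940, 0.2720, 0.3340]
t=4: π = [0.3876, 0.2792, 0.3332]
t=5: π = [0.3892, 0.2774, 0.3334]
t=6: π = [0.3888, 0.2779, 0.3333]

π = [0.3888, 0.2779, 0.3333]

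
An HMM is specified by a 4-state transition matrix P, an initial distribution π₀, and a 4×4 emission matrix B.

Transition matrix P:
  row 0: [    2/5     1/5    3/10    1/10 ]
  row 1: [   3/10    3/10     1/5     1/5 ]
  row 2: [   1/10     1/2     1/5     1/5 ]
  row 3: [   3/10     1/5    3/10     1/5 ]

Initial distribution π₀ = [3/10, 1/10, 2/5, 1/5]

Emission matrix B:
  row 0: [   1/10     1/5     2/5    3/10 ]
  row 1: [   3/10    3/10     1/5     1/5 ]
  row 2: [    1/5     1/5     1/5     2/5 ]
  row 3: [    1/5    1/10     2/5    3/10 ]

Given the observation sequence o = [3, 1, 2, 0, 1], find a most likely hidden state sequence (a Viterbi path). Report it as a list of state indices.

t=0: δ = [9.000e-02, 2.000e-02, 1.600e-01, 6.000e-02]  (obs o_0=3)
t=1: δ = [7.200e-03, 2.400e-02, 6.400e-03, 3.200e-03]  ψ = [0, 2, 2, 2]  (obs o_1=1)
t=2: δ = [2.880e-03, 1.440e-03, 9.600e-04, 1.920e-03]  ψ = [1, 1, 1, 1]  (obs o_2=2)
t=3: δ = [1.152e-04, 1.728e-04, 1.728e-04, 7.680e-05]  ψ = [0, 0, 0, 3]  (obs o_3=0)
t=4: δ = [1.037e-05, 2.592e-05, 6.912e-06, 3.456e-06]  ψ = [1, 2, 0, 1]  (obs o_4=1)
backtrack: best end state = 1; path = [2, 1, 0, 2, 1]

path = [2, 1, 0, 2, 1]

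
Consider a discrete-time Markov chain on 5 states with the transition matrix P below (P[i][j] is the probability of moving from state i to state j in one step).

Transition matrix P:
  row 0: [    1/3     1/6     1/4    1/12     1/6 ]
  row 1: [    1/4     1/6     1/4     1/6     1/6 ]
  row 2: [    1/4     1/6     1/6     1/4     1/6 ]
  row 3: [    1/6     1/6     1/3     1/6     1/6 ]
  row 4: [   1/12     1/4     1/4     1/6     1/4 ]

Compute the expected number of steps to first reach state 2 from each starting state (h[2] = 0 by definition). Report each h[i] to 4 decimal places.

h = [3.8413, 3.8122, 0.0000, 3.4921, 3.8069]

First-step conditioning: h[2] = 0; for i ≠ 2, h[i] = 1 + Σ_k P[i][k]·h[k].
  h[0] = 1 + 1/3·h[0] + 1/6·h[1] + 1/12·h[3] + 1/6·h[4]
  h[1] = 1 + 1/4·h[0] + 1/6·h[1] + 1/6·h[3] + 1/6·h[4]
  h[3] = 1 + 1/6·h[0] + 1/6·h[1] + 1/6·h[3] + 1/6·h[4]
  h[4] = 1 + 1/12·h[0] + 1/4·h[1] + 1/6·h[3] + 1/4·h[4]
Solving the 4×4 linear system over states ≠ 2 gives exactly h = [242/63, 1441/378, 0, 220/63, 1439/378] (h[2] = 0 is the target).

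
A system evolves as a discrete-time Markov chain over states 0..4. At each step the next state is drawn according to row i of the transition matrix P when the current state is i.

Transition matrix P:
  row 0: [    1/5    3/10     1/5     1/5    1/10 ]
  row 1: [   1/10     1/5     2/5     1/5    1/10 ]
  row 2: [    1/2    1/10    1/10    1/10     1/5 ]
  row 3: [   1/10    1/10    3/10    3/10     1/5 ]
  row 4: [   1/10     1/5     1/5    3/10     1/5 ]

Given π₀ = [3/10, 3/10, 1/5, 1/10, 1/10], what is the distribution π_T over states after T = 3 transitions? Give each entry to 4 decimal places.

t=0: π = [0.3000, 0.3000, 0.2000, 0.1000, 0.1000]
t=1: π = [0.2100, 0.2000, 0.2500, 0.2000, 0.1400]
t=2: π = [0.2210, 0.1760, 0.2350, 0.2090, 0.1590]
t=3: π = [0.2161, 0.1777, 0.2326, 0.2133, 0.1603]

π = [0.2161, 0.1777, 0.2326, 0.2133, 0.1603]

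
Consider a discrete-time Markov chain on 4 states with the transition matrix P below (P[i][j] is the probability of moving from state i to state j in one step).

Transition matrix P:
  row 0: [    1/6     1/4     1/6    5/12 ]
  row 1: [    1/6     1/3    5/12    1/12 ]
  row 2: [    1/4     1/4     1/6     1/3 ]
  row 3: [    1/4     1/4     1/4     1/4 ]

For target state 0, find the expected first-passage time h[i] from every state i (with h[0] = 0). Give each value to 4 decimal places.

h = [0.0000, 4.8000, 4.4000, 4.4000]

First-step conditioning: h[0] = 0; for i ≠ 0, h[i] = 1 + Σ_k P[i][k]·h[k].
  h[1] = 1 + 1/3·h[1] + 5/12·h[2] + 1/12·h[3]
  h[2] = 1 + 1/4·h[1] + 1/6·h[2] + 1/3·h[3]
  h[3] = 1 + 1/4·h[1] + 1/4·h[2] + 1/4·h[3]
Solving the 3×3 linear system over states ≠ 0 gives exactly h = [0, 24/5, 22/5, 22/5] (h[0] = 0 is the target).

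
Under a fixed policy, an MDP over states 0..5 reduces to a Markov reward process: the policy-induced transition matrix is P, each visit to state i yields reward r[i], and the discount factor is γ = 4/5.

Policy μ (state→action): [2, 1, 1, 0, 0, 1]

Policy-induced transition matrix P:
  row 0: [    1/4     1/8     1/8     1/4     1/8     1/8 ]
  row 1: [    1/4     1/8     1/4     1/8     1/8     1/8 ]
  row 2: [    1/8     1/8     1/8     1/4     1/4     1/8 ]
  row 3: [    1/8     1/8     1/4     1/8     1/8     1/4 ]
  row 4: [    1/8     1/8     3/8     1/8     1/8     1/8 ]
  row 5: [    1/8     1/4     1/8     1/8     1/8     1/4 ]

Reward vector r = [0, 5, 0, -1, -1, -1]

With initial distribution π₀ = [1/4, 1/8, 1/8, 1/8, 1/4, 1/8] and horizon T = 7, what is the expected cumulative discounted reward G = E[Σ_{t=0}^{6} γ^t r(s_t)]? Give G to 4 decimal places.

G = 0.8245

t=0: π = [0.2500, 0.1250, 0.1250, 0.1250, 0.2500, 0.1250], E[r] = 0.1250, γ^t·E[r] = 0.125000, running G = 0.125000
t=1: π = [0.1719, 0.1406, 0.2188, 0.1719, 0.1406, 0.1563], E[r] = 0.2344, γ^t·E[r] = 0.187500, running G = 0.312500
t=2: π = [0.1641, 0.1445, 0.1992, 0.1738, 0.1523, 0.1660], E[r] = 0.2305, γ^t·E[r] = 0.147500, running G = 0.460000
t=3: π = [0.1636, 0.1458, 0.2029, 0.1704, 0.1499, 0.1675], E[r] = 0.2410, γ^t·E[r] = 0.123375, running G = 0.583375
t=4: π = [0.1637, 0.1459, 0.2020, 0.1708, 0.1504, 0.1672], E[r] = 0.2413, γ^t·E[r] = 0.098825, running G = 0.682200
t=5: π = [0.1637, 0.1459, 0.2022, 0.1707, 0.1502, 0.1673], E[r] = 0.2413, γ^t·E[r] = 0.079073, running G = 0.761273
t=6: π = [0.1637, 0.1459, 0.2021, 0.1707, 0.1503, 0.1672], E[r] = 0.2413, γ^t·E[r] = 0.063250, running G = 0.824523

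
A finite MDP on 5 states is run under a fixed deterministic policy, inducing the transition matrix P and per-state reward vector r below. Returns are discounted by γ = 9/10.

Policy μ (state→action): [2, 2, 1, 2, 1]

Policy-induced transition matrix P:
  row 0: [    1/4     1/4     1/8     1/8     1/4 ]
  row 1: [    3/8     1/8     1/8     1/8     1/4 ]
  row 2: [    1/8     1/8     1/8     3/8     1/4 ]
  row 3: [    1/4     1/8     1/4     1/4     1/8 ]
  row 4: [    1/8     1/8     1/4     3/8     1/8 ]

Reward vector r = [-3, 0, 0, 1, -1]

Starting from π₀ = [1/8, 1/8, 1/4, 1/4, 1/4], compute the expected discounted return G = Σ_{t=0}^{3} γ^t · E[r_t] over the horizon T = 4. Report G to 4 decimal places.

t=0: π = [0.1250, 0.1250, 0.2500, 0.2500, 0.2500], E[r] = -0.3750, γ^t·E[r] = -0.375000, running G = -0.375000
t=1: π = [0.2031, 0.1406, 0.1875, 0.2813, 0.1875], E[r] = -0.5156, γ^t·E[r] = -0.464063, running G = -0.839063
t=2: π = [0.2207, 0.1504, 0.1836, 0.2539, 0.1914], E[r] = -0.5996, γ^t·E[r] = -0.485684, running G = -1.324746
t=3: π = [0.2219, 0.1526, 0.1807, 0.2505, 0.1943], E[r] = -0.6096, γ^t·E[r] = -0.444412, running G = -1.769158

G = -1.7692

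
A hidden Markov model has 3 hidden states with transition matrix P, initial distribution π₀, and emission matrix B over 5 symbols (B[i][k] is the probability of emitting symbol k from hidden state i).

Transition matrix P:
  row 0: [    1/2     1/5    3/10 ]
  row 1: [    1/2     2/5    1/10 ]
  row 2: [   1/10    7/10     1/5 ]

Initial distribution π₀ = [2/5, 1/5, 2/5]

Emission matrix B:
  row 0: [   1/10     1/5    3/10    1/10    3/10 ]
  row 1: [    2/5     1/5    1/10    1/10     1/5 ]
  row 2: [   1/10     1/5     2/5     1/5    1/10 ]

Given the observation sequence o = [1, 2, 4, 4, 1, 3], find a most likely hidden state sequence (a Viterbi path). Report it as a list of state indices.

t=0: δ = [8.000e-02, 4.000e-02, 8.000e-02]  (obs o_0=1)
t=1: δ = [1.200e-02, 5.600e-03, 9.600e-03]  ψ = [0, 2, 0]  (obs o_1=2)
t=2: δ = [1.800e-03, 1.344e-03, 3.600e-04]  ψ = [0, 2, 0]  (obs o_2=4)
t=3: δ = [2.700e-04, 1.075e-04, 5.400e-05]  ψ = [0, 1, 0]  (obs o_3=4)
t=4: δ = [2.700e-05, 1.080e-05, 1.620e-05]  ψ = [0, 0, 0]  (obs o_4=1)
t=5: δ = [1.350e-06, 1.134e-06, 1.620e-06]  ψ = [0, 2, 0]  (obs o_5=3)
backtrack: best end state = 2; path = [0, 0, 0, 0, 0, 2]

path = [0, 0, 0, 0, 0, 2]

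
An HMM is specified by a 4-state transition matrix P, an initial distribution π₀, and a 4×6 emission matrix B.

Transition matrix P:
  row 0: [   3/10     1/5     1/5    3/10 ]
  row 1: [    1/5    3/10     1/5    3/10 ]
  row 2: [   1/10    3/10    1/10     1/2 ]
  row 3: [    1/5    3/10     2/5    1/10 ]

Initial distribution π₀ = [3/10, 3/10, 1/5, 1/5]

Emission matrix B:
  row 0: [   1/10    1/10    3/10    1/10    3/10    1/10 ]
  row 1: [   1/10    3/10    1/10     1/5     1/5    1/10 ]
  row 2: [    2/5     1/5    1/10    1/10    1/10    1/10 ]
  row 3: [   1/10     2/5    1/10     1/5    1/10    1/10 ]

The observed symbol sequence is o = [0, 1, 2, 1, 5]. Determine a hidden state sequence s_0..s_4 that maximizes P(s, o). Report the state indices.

t=0: δ = [3.000e-02, 3.000e-02, 8.000e-02, 2.000e-02]  (obs o_0=0)
t=1: δ = [9.000e-04, 7.200e-03, 1.600e-03, 1.600e-02]  ψ = [0, 2, 2, 2]  (obs o_1=1)
t=2: δ = [9.600e-04, 4.800e-04, 6.400e-04, 2.160e-04]  ψ = [3, 3, 3, 1]  (obs o_2=2)
t=3: δ = [2.880e-05, 5.760e-05, 3.840e-05, 1.280e-04]  ψ = [0, 0, 0, 2]  (obs o_3=1)
t=4: δ = [2.560e-06, 3.840e-06, 5.120e-06, 1.920e-06]  ψ = [3, 3, 3, 2]  (obs o_4=5)
backtrack: best end state = 2; path = [2, 3, 2, 3, 2]

path = [2, 3, 2, 3, 2]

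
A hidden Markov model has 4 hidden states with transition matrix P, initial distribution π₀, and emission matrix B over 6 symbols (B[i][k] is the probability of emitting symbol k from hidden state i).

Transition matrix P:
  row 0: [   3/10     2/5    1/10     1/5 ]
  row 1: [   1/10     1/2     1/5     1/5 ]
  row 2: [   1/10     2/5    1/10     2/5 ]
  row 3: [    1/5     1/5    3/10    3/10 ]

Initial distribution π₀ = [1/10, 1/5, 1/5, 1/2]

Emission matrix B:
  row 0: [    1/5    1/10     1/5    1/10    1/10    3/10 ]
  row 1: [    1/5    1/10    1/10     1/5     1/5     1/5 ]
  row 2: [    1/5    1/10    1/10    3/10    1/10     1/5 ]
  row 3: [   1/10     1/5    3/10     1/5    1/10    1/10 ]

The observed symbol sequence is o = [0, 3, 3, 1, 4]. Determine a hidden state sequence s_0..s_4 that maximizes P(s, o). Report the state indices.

t=0: δ = [2.000e-02, 4.000e-02, 4.000e-02, 5.000e-02]  (obs o_0=0)
t=1: δ = [1.000e-03, 4.000e-03, 4.500e-03, 3.200e-03]  ψ = [3, 1, 3, 2]  (obs o_1=3)
t=2: δ = [6.400e-05, 4.000e-04, 2.880e-04, 3.600e-04]  ψ = [3, 1, 3, 2]  (obs o_2=3)
t=3: δ = [7.200e-06, 2.000e-05, 1.080e-05, 2.304e-05]  ψ = [3, 1, 3, 2]  (obs o_3=1)
t=4: δ = [4.608e-07, 2.000e-06, 6.912e-07, 6.912e-07]  ψ = [3, 1, 3, 3]  (obs o_4=4)
backtrack: best end state = 1; path = [1, 1, 1, 1, 1]

path = [1, 1, 1, 1, 1]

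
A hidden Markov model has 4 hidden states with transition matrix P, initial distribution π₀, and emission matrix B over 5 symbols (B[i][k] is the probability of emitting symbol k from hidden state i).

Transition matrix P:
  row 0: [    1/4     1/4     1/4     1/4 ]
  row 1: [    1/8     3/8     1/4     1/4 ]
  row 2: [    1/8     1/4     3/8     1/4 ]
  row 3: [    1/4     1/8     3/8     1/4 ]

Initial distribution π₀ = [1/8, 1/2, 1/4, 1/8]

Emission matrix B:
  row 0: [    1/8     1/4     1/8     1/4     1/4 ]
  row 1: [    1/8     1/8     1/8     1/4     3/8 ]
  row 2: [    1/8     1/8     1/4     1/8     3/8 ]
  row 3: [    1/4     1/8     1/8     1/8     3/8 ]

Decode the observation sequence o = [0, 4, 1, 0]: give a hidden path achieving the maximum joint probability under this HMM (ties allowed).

t=0: δ = [1.562e-02, 6.250e-02, 3.125e-02, 3.125e-02]  (obs o_0=0)
t=1: δ = [1.953e-03, 8.789e-03, 5.859e-03, 5.859e-03]  ψ = [1, 1, 1, 1]  (obs o_1=4)
t=2: δ = [3.662e-04, 4.120e-04, 2.747e-04, 2.747e-04]  ψ = [3, 1, 1, 1]  (obs o_2=1)
t=3: δ = [1.144e-05, 1.931e-05, 1.287e-05, 2.575e-05]  ψ = [0, 1, 1, 1]  (obs o_3=0)
backtrack: best end state = 3; path = [1, 1, 1, 3]

path = [1, 1, 1, 3]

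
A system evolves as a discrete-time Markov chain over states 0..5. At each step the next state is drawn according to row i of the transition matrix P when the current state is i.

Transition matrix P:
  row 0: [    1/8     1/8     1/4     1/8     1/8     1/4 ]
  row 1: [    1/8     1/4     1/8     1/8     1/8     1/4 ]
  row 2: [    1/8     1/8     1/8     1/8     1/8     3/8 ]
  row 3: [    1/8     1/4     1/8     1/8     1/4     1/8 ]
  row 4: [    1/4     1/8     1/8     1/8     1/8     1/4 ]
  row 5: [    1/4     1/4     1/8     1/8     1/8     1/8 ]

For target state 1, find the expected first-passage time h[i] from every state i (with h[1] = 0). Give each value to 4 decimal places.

h = [5.9174, 0.0000, 5.8452, 5.2691, 5.9264, 5.2679]

First-step conditioning: h[1] = 0; for i ≠ 1, h[i] = 1 + Σ_k P[i][k]·h[k].
  h[0] = 1 + 1/8·h[0] + 1/4·h[2] + 1/8·h[3] + 1/8·h[4] + 1/4·h[5]
  h[2] = 1 + 1/8·h[0] + 1/8·h[2] + 1/8·h[3] + 1/8·h[4] + 3/8·h[5]
  h[3] = 1 + 1/8·h[0] + 1/8·h[2] + 1/8·h[3] + 1/4·h[4] + 1/8·h[5]
  h[4] = 1 + 1/4·h[0] + 1/8·h[2] + 1/8·h[3] + 1/8·h[4] + 1/4·h[5]
  h[5] = 1 + 1/4·h[0] + 1/8·h[2] + 1/8·h[3] + 1/8·h[4] + 1/8·h[5]
Solving the 5×5 linear system over states ≠ 1 gives exactly h = [41984/7095, 0, 13824/2365, 37384/7095, 14016/2365, 37376/7095] (h[1] = 0 is the target).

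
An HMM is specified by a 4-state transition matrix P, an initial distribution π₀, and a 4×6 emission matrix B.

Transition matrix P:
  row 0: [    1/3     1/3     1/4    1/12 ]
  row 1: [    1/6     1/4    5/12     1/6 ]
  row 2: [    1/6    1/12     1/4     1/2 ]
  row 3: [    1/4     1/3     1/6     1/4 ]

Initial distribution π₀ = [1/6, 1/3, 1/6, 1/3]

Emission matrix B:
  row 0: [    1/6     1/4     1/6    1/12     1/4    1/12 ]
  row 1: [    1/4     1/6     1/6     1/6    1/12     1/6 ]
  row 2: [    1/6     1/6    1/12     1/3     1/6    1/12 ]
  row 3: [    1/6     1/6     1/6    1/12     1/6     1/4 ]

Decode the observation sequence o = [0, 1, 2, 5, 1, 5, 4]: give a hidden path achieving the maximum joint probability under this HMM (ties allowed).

t=0: δ = [2.778e-02, 8.333e-02, 2.778e-02, 5.556e-02]  (obs o_0=0)
t=1: δ = [3.472e-03, 3.472e-03, 5.787e-03, 2.315e-03]  ψ = [1, 1, 1, 1]  (obs o_1=1)
t=2: δ = [1.929e-04, 1.929e-04, 1.206e-04, 4.823e-04]  ψ = [0, 0, 1, 2]  (obs o_2=2)
t=3: δ = [1.005e-05, 2.679e-05, 6.698e-06, 3.014e-05]  ψ = [3, 3, 1, 3]  (obs o_3=5)
t=4: δ = [1.884e-06, 1.674e-06, 1.861e-06, 1.256e-06]  ψ = [3, 3, 1, 3]  (obs o_4=1)
t=5: δ = [5.233e-08, 1.047e-07, 5.814e-08, 2.326e-07]  ψ = [0, 0, 1, 2]  (obs o_5=5)
t=6: δ = [1.454e-08, 6.460e-09, 7.268e-09, 9.690e-09]  ψ = [3, 3, 1, 3]  (obs o_6=4)
backtrack: best end state = 0; path = [1, 2, 3, 1, 2, 3, 0]

path = [1, 2, 3, 1, 2, 3, 0]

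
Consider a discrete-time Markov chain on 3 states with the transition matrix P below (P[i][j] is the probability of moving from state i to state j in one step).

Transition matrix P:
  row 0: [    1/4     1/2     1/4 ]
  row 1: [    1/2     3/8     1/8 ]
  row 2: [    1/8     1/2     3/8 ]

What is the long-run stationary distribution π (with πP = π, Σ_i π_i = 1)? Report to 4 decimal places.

π = [0.3333, 0.4444, 0.2222]

Balance equations π_j = Σ_i π_i·P[i][j]:
  π_0 = 1/4·π_0 + 1/2·π_1 + 1/8·π_2
  π_1 = 1/2·π_0 + 3/8·π_1 + 1/2·π_2
  normalize: π_0 + π_1 + π_2 = 1
Solving the linear system gives exactly π = [1/3, 4/9, 2/9].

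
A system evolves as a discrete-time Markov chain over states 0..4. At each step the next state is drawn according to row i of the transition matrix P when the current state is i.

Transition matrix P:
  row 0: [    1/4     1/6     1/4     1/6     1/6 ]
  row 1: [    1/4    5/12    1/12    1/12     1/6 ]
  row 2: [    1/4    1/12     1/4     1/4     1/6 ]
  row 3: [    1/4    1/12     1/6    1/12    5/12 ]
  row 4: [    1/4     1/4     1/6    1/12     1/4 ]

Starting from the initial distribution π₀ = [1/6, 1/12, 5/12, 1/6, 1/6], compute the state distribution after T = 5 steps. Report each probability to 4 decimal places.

t=0: π = [0.1667, 0.0833, 0.4167, 0.1667, 0.1667]
t=1: π = [0.2500, 0.1528, 0.2083, 0.1667, 0.2222]
t=2: π = [0.2500, 0.1921, 0.1921, 0.1389, 0.2269]
t=3: π = [0.2500, 0.2060, 0.1875, 0.1362, 0.2203]
t=4: π = [0.2500, 0.2096, 0.1860, 0.1354, 0.2191]
t=5: π = [0.2500, 0.2105, 0.1855, 0.1352, 0.2188]

π = [0.2500, 0.2105, 0.1855, 0.1352, 0.2188]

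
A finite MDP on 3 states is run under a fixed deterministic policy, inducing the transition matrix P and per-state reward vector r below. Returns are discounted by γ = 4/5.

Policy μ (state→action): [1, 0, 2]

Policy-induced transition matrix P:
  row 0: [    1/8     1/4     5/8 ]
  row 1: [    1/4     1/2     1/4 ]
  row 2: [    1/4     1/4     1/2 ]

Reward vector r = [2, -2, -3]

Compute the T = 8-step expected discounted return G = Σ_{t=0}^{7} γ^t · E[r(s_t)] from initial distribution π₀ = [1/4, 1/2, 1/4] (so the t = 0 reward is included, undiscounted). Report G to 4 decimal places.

G = -6.1383

t=0: π = [0.2500, 0.5000, 0.2500], E[r] = -1.2500, γ^t·E[r] = -1.250000, running G = -1.250000
t=1: π = [0.2188, 0.3750, 0.4063], E[r] = -1.5313, γ^t·E[r] = -1.225000, running G = -2.475000
t=2: π = [0.2227, 0.3438, 0.4336], E[r] = -1.5430, γ^t·E[r] = -0.987500, running G = -3.462500
t=3: π = [0.2222, 0.3359, 0.4419], E[r] = -1.5532, γ^t·E[r] = -0.795250, running G = -4.257750
t=4: π = [0.2222, 0.3340, 0.4438], E[r] = -1.5549, γ^t·E[r] = -0.636875, running G = -4.894625
t=5: π = [0.2222, 0.3335, 0.4443], E[r] = -1.5554, γ^t·E[r] = -0.509673, running G = -5.404298
t=6: π = [0.2222, 0.3334, 0.4444], E[r] = -1.5555, γ^t·E[r] = -0.407769, running G = -5.812066
t=7: π = [0.2222, 0.3333, 0.4444], E[r] = -1.5555, γ^t·E[r] = -0.326222, running G = -6.138288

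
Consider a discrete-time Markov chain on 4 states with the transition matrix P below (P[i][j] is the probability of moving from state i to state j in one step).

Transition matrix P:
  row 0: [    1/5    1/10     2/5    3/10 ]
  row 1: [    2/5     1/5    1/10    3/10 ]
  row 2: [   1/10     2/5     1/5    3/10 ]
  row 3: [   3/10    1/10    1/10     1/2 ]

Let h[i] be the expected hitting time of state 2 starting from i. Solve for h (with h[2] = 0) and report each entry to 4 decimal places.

h = [3.9344, 5.2459, 0.0000, 5.4098]

First-step conditioning: h[2] = 0; for i ≠ 2, h[i] = 1 + Σ_k P[i][k]·h[k].
  h[0] = 1 + 1/5·h[0] + 1/10·h[1] + 3/10·h[3]
  h[1] = 1 + 2/5·h[0] + 1/5·h[1] + 3/10·h[3]
  h[3] = 1 + 3/10·h[0] + 1/10·h[1] + 1/2·h[3]
Solving the 3×3 linear system over states ≠ 2 gives exactly h = [240/61, 320/61, 0, 330/61] (h[2] = 0 is the target).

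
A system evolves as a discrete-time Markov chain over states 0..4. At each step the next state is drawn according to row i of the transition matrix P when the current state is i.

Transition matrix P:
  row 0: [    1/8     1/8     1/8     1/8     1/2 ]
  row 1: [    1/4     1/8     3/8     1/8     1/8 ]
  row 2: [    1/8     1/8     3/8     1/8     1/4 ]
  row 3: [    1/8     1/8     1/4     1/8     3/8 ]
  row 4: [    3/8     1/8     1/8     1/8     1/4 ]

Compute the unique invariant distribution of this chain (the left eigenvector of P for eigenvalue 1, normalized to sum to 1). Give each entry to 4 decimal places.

π = [0.2167, 0.1250, 0.2292, 0.1250, 0.3042]

Balance equations π_j = Σ_i π_i·P[i][j]:
  π_0 = 1/8·π_0 + 1/4·π_1 + 1/8·π_2 + 1/8·π_3 + 3/8·π_4
  π_1 = 1/8·π_0 + 1/8·π_1 + 1/8·π_2 + 1/8·π_3 + 1/8·π_4
  π_2 = 1/8·π_0 + 3/8·π_1 + 3/8·π_2 + 1/4·π_3 + 1/8·π_4
  π_3 = 1/8·π_0 + 1/8·π_1 + 1/8·π_2 + 1/8·π_3 + 1/8·π_4
  normalize: π_0 + π_1 + π_2 + π_3 + π_4 = 1
Solving the linear system gives exactly π = [13/60, 1/8, 11/48, 1/8, 73/240].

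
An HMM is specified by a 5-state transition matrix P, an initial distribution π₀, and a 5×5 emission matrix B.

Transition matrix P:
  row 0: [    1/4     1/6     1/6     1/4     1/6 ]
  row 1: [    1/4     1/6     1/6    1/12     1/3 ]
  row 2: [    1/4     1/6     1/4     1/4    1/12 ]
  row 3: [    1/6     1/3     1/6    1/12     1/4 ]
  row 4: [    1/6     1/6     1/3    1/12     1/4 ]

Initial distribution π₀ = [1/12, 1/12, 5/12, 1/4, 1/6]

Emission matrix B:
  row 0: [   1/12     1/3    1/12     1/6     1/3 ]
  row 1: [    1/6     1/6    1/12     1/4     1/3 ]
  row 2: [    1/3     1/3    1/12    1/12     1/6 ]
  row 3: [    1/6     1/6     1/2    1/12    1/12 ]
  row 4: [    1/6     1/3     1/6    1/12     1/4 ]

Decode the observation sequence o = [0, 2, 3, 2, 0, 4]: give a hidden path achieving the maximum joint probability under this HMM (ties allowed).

path = [2, 3, 1, 4, 2, 0]

t=0: δ = [6.944e-03, 1.389e-02, 1.389e-01, 4.167e-02, 2.778e-02]  (obs o_0=0)
t=1: δ = [2.894e-03, 1.929e-03, 2.894e-03, 1.736e-02, 1.929e-03]  ψ = [2, 2, 2, 2, 2]  (obs o_1=2)
t=2: δ = [4.823e-04, 1.447e-03, 2.411e-04, 1.206e-04, 3.617e-04]  ψ = [3, 3, 3, 3, 3]  (obs o_2=3)
t=3: δ = [3.014e-05, 2.009e-05, 2.009e-05, 6.028e-05, 8.038e-05]  ψ = [1, 1, 1, 0, 1]  (obs o_3=2)
t=4: δ = [1.116e-06, 3.349e-06, 8.931e-06, 1.256e-06, 3.349e-06]  ψ = [4, 3, 4, 0, 4]  (obs o_4=0)
t=5: δ = [7.442e-07, 4.961e-07, 3.721e-07, 1.861e-07, 2.791e-07]  ψ = [2, 2, 2, 2, 1]  (obs o_5=4)
backtrack: best end state = 0; path = [2, 3, 1, 4, 2, 0]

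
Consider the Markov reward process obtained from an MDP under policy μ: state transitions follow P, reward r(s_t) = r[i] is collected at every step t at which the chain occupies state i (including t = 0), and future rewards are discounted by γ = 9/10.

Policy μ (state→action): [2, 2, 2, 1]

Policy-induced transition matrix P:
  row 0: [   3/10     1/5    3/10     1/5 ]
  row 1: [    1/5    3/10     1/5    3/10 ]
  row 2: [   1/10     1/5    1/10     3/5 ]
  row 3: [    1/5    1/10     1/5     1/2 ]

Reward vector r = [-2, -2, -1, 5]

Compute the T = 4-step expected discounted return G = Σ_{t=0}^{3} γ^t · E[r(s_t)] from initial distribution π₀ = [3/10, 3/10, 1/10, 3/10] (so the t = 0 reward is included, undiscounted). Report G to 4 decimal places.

G = 2.6141

t=0: π = [0.3000, 0.3000, 0.1000, 0.3000], E[r] = 0.2000, γ^t·E[r] = 0.200000, running G = 0.200000
t=1: π = [0.2200, 0.2000, 0.2200, 0.3600], E[r] = 0.7400, γ^t·E[r] = 0.666000, running G = 0.866000
t=2: π = [0.2000, 0.1840, 0.2000, 0.4160], E[r] = 1.1120, γ^t·E[r] = 0.900720, running G = 1.766720
t=3: π = [0.2000, 0.1768, 0.2000, 0.4232], E[r] = 1.1624, γ^t·E[r] = 0.847390, running G = 2.614110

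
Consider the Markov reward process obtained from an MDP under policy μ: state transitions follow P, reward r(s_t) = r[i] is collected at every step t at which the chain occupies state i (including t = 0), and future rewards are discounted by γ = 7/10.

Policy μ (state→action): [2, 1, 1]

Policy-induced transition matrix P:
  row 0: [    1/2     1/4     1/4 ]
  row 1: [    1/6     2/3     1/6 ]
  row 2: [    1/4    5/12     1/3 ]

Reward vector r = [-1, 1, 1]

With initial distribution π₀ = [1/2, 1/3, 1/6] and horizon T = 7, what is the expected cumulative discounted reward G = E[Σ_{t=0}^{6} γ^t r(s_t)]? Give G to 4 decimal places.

t=0: π = [0.5000, 0.3333, 0.1667], E[r] = 0.0000, γ^t·E[r] = 0.000000, running G = 0.000000
t=1: π = [0.3472, 0.4167, 0.2361], E[r] = 0.3056, γ^t·E[r] = 0.213889, running G = 0.213889
t=2: π = [0.3021, 0.4630, 0.2350], E[r] = 0.3958, γ^t·E[r] = 0.193958, running G = 0.407847
t=3: π = [0.2869, 0.4821, 0.2310], E[r] = 0.4261, γ^t·E[r] = 0.146159, running G = 0.554006
t=4: π = [0.2816, 0.4894, 0.2291], E[r] = 0.4369, γ^t·E[r] = 0.104893, running G = 0.658899
t=5: π = [0.2796, 0.4921, 0.2283], E[r] = 0.4408, γ^t·E[r] = 0.074082, running G = 0.732981
t=6: π = [0.2789, 0.4931, 0.2280], E[r] = 0.4422, γ^t·E[r] = 0.052025, running G = 0.785006

G = 0.7850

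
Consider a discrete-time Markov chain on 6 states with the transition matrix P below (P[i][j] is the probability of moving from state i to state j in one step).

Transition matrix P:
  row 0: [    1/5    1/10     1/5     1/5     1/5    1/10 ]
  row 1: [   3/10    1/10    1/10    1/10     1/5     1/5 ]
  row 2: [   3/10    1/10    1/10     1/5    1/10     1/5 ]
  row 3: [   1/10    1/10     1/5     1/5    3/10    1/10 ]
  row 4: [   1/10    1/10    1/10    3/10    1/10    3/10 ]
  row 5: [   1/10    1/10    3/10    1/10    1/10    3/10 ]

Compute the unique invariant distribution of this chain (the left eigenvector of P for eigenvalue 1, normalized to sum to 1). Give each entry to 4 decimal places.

Balance equations π_j = Σ_i π_i·P[i][j]:
  π_0 = 1/5·π_0 + 3/10·π_1 + 3/10·π_2 + 1/10·π_3 + 1/10·π_4 + 1/10·π_5
  π_1 = 1/10·π_0 + 1/10·π_1 + 1/10·π_2 + 1/10·π_3 + 1/10·π_4 + 1/10·π_5
  π_2 = 1/5·π_0 + 1/10·π_1 + 1/10·π_2 + 1/5·π_3 + 1/10·π_4 + 3/10·π_5
  π_3 = 1/5·π_0 + 1/10·π_1 + 1/5·π_2 + 1/5·π_3 + 3/10·π_4 + 1/10·π_5
  π_4 = 1/5·π_0 + 1/5·π_1 + 1/10·π_2 + 3/10·π_3 + 1/10·π_4 + 1/10·π_5
  normalize: π_0 + π_1 + π_2 + π_3 + π_4 + π_5 = 1
Solving the linear system gives exactly π = [4162/24135, 1/10, 1416/8045, 2999/16090, 15883/96540, 19369/96540].

π = [0.1724, 0.1000, 0.1760, 0.1864, 0.1645, 0.2006]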